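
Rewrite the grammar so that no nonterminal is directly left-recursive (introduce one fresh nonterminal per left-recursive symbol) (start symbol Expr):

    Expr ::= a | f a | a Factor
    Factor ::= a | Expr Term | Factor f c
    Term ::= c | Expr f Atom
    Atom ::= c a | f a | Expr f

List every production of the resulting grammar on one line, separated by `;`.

Expr ::= a | f a | a Factor; Factor ::= a Factor1 | Expr Term Factor1; Term ::= c | Expr f Atom; Atom ::= c a | f a | Expr f; Factor1 ::= f c Factor1 | ε

Left recursion appears on Factor.
For Factor: α = {f c}, β = {a, Expr Term}. Rewrite as Factor → β Factor1 and Factor1 → α Factor1 | ε.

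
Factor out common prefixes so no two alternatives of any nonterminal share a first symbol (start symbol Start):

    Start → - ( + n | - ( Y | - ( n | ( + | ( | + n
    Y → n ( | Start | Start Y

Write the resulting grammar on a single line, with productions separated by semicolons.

Start has alternatives sharing prefix '- (': factor to Start → - ( Start1 with Start1 → + n | Y | n.
Start has alternatives sharing prefix '(': factor to Start → ( Start2 with Start2 → + | ε.
Y has alternatives sharing prefix 'Start': factor to Y → Start Y1 with Y1 → ε | Y.

Start → + n | - ( Start1 | ( Start2; Y → n ( | Start Y1; Start1 → + n | Y | n; Start2 → + | epsilon; Y1 → epsilon | Y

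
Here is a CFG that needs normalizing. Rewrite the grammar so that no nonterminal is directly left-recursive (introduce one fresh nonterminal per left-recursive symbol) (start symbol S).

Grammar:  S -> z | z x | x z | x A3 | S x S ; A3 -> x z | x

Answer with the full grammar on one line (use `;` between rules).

S -> z S' | z x S' | x z S' | x A3 S'; A3 -> x z | x; S' -> x S S' | ε

S is directly left-recursive.
For S: α = {x S}, β = {z, z x, x z, x A3}. Rewrite as S → β S' and S' → α S' | ε.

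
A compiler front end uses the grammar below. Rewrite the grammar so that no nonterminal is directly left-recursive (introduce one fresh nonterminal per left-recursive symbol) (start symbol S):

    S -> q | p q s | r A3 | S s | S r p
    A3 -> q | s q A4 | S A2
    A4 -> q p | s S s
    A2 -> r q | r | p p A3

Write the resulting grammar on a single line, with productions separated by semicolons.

S -> q S' | p q s S' | r A3 S'; A3 -> q | s q A4 | S A2; A4 -> q p | s S s; A2 -> r q | r | p p A3; S' -> s S' | r p S' | ε

S is directly left-recursive.
For S: α = {s, r p}, β = {q, p q s, r A3}. Rewrite as S → β S' and S' → α S' | ε.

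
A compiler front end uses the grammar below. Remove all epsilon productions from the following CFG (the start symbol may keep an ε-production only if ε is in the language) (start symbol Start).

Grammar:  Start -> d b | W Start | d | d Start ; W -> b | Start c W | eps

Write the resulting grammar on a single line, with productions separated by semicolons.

The nullable symbols are {W}.
ε ∉ L(G), so no ε-production is kept.
Add the nullable-subset variants: W → Start c W gives Start c W | Start c.

Start -> d b | W Start | d | d Start; W -> b | Start c W | Start c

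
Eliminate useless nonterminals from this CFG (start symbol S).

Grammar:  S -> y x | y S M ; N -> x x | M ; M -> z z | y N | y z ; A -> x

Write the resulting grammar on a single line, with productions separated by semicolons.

Generating nonterminals: {A, M, N, S}.
Reachable from S after that: {M, N, S}.
Removed useless symbols: {A} and every production mentioning them.

S -> y x | y S M; N -> x x | M; M -> z z | y N | y z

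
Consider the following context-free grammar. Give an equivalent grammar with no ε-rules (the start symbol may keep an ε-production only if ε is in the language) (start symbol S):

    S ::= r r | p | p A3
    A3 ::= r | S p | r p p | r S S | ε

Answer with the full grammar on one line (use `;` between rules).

Nullable set = {A3}.
ε ∉ L(G), so no ε-production is kept.

S ::= r r | p | p A3; A3 ::= r | S p | r p p | r S S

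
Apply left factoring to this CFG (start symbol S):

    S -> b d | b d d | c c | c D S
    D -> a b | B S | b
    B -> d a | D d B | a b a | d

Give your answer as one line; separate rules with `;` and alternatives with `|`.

S -> b d S' | c S''; D -> a b | B S | b; B -> D d B | a b a | d B'; S' -> eps | d; S'' -> c | D S; B' -> a | eps

S has alternatives sharing prefix 'b d': factor to S → b d S' with S' → ε | d.
S has alternatives sharing prefix 'c': factor to S → c S'' with S'' → c | D S.
B has alternatives sharing prefix 'd': factor to B → d B' with B' → a | ε.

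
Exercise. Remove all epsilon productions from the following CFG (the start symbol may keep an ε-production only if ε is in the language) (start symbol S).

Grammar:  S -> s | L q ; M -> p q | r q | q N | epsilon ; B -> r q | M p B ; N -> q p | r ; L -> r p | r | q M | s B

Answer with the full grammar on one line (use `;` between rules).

Nullable set = {M}.
ε ∉ L(G), so no ε-production is kept.
For each production, add variants omitting each subset of nullable occurrences: B → M p B gives M p B | p B. L → q M gives q M | q.

S -> s | L q; M -> p q | r q | q N; B -> r q | M p B | p B; N -> q p | r; L -> r p | r | q M | q | s B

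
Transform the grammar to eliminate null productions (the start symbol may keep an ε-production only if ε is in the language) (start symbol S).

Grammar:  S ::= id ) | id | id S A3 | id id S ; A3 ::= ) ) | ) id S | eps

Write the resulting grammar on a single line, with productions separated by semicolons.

S ::= id ) | id | id S A3 | id S | id id S; A3 ::= ) ) | ) id S

Nullable nonterminals: {A3}.
ε ∉ L(G), so no ε-production is kept.
Add the nullable-subset variants: S → id S A3 gives id S A3 | id S.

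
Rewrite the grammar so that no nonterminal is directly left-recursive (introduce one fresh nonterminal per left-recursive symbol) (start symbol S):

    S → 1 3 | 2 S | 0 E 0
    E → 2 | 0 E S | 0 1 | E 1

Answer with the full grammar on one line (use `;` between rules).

Left recursion appears on E.
For E: α = {1}, β = {2, 0 E S, 0 1}. Rewrite as E → β E' and E' → α E' | ε.

S → 1 3 | 2 S | 0 E 0; E → 2 E' | 0 E S E' | 0 1 E'; E' → 1 E' | ε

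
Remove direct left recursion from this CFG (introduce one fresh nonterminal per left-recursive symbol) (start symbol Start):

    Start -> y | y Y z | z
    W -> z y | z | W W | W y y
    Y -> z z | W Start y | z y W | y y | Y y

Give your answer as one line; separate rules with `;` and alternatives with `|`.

Start -> y | y Y z | z; W -> z y W1 | z W1; Y -> z z Y1 | W Start y Y1 | z y W Y1 | y y Y1; W1 -> W W1 | y y W1 | ε; Y1 -> y Y1 | ε

W, Y are directly left-recursive.
For W: α = {W, y y}, β = {z y, z}. Rewrite as W → β W1 and W1 → α W1 | ε.
For Y: α = {y}, β = {z z, W Start y, z y W, y y}. Rewrite as Y → β Y1 and Y1 → α Y1 | ε.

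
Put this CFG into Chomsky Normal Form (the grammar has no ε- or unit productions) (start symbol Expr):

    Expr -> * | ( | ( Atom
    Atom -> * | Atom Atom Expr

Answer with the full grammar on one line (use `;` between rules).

Introduce a nonterminal for each terminal appearing in a rule of length ≥ 2: X1 → (.
Binarize each right-hand side of length ≥ 3 by chaining fresh nonterminals (Y1, Y2, …): affected rules were Atom → Atom Atom Expr.

Expr -> * | ( | X1 Atom; Atom -> * | Atom Y1; X1 -> (; Y1 -> Atom Expr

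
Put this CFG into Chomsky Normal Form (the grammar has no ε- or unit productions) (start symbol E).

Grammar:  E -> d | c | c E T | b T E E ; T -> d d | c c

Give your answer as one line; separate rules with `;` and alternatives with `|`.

Introduce a nonterminal for each terminal appearing in a rule of length ≥ 2: X1 → c, X2 → b, X3 → d.
Binarize each right-hand side of length ≥ 3 by chaining fresh nonterminals (Y1, Y2, …): affected rules were E → X1 E T; E → X2 T E E.

E -> d | c | X1 Y1 | X2 Y2; T -> X3 X3 | X1 X1; X1 -> c; X2 -> b; X3 -> d; Y1 -> E T; Y2 -> T Y3; Y3 -> E E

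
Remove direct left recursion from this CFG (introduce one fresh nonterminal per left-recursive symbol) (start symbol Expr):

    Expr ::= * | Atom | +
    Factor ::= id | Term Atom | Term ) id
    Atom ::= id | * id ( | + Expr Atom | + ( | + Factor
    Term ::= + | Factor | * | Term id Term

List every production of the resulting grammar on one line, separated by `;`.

Term is directly left-recursive.
For Term: α = {id Term}, β = {+, Factor, *}. Rewrite as Term → β Term1 and Term1 → α Term1 | ε.

Expr ::= * | Atom | +; Factor ::= id | Term Atom | Term ) id; Atom ::= id | * id ( | + Expr Atom | + ( | + Factor; Term ::= + Term1 | Factor Term1 | * Term1; Term1 ::= id Term Term1 | ε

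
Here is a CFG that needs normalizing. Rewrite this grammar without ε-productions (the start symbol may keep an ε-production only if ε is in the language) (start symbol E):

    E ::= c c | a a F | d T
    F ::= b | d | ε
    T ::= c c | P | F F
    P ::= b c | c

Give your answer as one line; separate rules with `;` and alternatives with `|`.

Nullable set = {F, T}.
ε ∉ L(G), so no ε-production is kept.
Expand every rule over subsets of its nullable positions: E → a a F gives a a F | a a. E → d T gives d T | d. T → F F gives F F | F.

E ::= c c | a a F | a a | d T | d; F ::= b | d; T ::= c c | P | F F | F; P ::= b c | c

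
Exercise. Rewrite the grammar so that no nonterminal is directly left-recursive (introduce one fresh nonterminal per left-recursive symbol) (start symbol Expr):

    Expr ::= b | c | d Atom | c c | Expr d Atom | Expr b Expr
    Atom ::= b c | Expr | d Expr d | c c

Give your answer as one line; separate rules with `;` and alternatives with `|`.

Expr ::= b Expr1 | c Expr1 | d Atom Expr1 | c c Expr1; Atom ::= b c | Expr | d Expr d | c c; Expr1 ::= d Atom Expr1 | b Expr Expr1 | eps

Expr is directly left-recursive.
For Expr: α = {d Atom, b Expr}, β = {b, c, d Atom, c c}. Rewrite as Expr → β Expr1 and Expr1 → α Expr1 | ε.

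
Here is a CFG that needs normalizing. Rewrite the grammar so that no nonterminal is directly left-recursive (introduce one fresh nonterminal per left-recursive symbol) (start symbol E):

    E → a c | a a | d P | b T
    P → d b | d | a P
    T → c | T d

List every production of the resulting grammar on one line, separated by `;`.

Directly left-recursive nonterminal: T.
For T: α = {d}, β = {c}. Rewrite as T → β T' and T' → α T' | ε.

E → a c | a a | d P | b T; P → d b | d | a P; T → c T'; T' → d T' | ε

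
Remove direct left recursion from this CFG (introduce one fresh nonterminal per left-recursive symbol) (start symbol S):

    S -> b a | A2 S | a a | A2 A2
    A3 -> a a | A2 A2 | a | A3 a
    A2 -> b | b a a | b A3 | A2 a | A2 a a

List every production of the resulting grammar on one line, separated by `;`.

Left recursion appears on A3, A2.
For A3: α = {a}, β = {a a, A2 A2, a}. Rewrite as A3 → β A3' and A3' → α A3' | ε.
For A2: α = {a, a a}, β = {b, b a a, b A3}. Rewrite as A2 → β A2' and A2' → α A2' | ε.

S -> b a | A2 S | a a | A2 A2; A3 -> a a A3' | A2 A2 A3' | a A3'; A2 -> b A2' | b a a A2' | b A3 A2'; A3' -> a A3' | ε; A2' -> a A2' | a a A2' | ε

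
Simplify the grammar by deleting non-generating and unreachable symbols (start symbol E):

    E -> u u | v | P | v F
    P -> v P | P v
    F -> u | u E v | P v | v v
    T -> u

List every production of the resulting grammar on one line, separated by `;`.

E -> u u | v | v F; F -> u | u E v | v v

Generating nonterminals: {E, F, T}.
Reachable from E after that: {E, F}.
Removed useless symbols: {P, T} and every production mentioning them.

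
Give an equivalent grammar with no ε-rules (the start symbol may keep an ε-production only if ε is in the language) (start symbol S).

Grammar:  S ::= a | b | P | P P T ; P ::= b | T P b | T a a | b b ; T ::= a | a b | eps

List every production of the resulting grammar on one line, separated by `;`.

S ::= a | b | P | P P T | P P; P ::= b | T P b | P b | T a a | a a | b b; T ::= a | a b

Nullable set = {T}.
ε ∉ L(G), so no ε-production is kept.
Add the nullable-subset variants: S → P P T gives P P T | P P. P → T P b gives T P b | P b. P → T a a gives T a a | a a.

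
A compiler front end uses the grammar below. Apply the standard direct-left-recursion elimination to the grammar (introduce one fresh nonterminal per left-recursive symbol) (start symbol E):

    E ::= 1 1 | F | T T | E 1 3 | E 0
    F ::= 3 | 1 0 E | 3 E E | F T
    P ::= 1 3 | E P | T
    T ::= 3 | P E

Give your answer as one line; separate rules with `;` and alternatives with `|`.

E ::= 1 1 E' | F E' | T T E'; F ::= 3 F' | 1 0 E F' | 3 E E F'; P ::= 1 3 | E P | T; T ::= 3 | P E; E' ::= 1 3 E' | 0 E' | ε; F' ::= T F' | ε

Left recursion appears on E, F.
For E: α = {1 3, 0}, β = {1 1, F, T T}. Rewrite as E → β E' and E' → α E' | ε.
For F: α = {T}, β = {3, 1 0 E, 3 E E}. Rewrite as F → β F' and F' → α F' | ε.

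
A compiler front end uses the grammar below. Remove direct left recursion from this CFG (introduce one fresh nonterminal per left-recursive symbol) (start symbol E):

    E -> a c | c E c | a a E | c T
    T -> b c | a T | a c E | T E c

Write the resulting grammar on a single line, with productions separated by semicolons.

E -> a c | c E c | a a E | c T; T -> b c T' | a T T' | a c E T'; T' -> E c T' | ε

T is directly left-recursive.
For T: α = {E c}, β = {b c, a T, a c E}. Rewrite as T → β T' and T' → α T' | ε.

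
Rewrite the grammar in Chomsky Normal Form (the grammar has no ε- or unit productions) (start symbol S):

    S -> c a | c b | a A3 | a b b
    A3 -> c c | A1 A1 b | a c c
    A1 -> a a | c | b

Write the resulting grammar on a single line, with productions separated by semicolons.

S -> X1 X2 | X1 X3 | X2 A3 | X2 Y1; A3 -> X1 X1 | A1 Y2 | X2 Y3; A1 -> X2 X2 | c | b; X1 -> c; X2 -> a; X3 -> b; Y1 -> X3 X3; Y2 -> A1 X3; Y3 -> X1 X1

Introduce a nonterminal for each terminal appearing in a rule of length ≥ 2: X1 → c, X2 → a, X3 → b.
Binarize each right-hand side of length ≥ 3 by chaining fresh nonterminals (Y1, Y2, …): affected rules were S → X2 X3 X3; A3 → A1 A1 X3; A3 → X2 X1 X1.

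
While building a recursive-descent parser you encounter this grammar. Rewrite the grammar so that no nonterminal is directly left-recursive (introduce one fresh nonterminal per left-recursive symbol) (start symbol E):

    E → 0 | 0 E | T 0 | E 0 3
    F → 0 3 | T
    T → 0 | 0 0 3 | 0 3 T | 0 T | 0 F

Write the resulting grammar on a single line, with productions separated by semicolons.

Left recursion appears on E.
For E: α = {0 3}, β = {0, 0 E, T 0}. Rewrite as E → β E' and E' → α E' | ε.

E → 0 E' | 0 E E' | T 0 E'; F → 0 3 | T; T → 0 | 0 0 3 | 0 3 T | 0 T | 0 F; E' → 0 3 E' | ε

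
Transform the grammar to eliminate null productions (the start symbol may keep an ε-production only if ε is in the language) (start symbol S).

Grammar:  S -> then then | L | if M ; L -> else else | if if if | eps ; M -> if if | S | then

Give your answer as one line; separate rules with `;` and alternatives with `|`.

Nullable set = {L, M, S}.
ε ∈ L(G) since S is nullable, so keep S → ε.
Add the nullable-subset variants: S → if M gives if M | if.

S -> then then | L | if M | if | eps; L -> else else | if if if; M -> if if | S | then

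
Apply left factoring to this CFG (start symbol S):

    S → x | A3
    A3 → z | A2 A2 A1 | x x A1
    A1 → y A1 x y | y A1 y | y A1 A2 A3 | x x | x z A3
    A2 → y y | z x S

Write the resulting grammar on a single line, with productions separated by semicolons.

A1 has alternatives sharing prefix 'y A1': factor to A1 → y A1 A1' with A1' → x y | y | A2 A3.
A1 has alternatives sharing prefix 'x': factor to A1 → x A1'' with A1'' → x | z A3.

S → x | A3; A3 → z | A2 A2 A1 | x x A1; A1 → y A1 A1' | x A1''; A2 → y y | z x S; A1' → x y | y | A2 A3; A1'' → x | z A3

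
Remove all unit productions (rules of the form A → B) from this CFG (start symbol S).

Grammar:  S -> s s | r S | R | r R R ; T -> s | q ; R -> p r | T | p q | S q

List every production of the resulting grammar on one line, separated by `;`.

S -> s s | r S | r R R | p r | p q | S q | s | q; T -> s | q; R -> p r | p q | S q | s | q

Unit pairs: R ⇒* {T}; S ⇒* {R, T}.
For every A with A ⇒* B via unit rules, add B's non-unit alternatives to A; then delete every rule of the form X → Y.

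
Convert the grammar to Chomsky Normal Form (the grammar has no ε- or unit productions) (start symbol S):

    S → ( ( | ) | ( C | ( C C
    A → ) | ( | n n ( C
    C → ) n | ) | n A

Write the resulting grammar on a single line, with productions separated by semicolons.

Introduce a nonterminal for each terminal appearing in a rule of length ≥ 2: X1 → (, X2 → n, X3 → ).
Binarize each right-hand side of length ≥ 3 by chaining fresh nonterminals (Y1, Y2, …): affected rules were S → X1 C C; A → X2 X2 X1 C.

S → X1 X1 | ) | X1 C | X1 Y1; A → ) | ( | X2 Y2; C → X3 X2 | ) | X2 A; X1 → (; X2 → n; X3 → ); Y1 → C C; Y2 → X2 Y3; Y3 → X1 C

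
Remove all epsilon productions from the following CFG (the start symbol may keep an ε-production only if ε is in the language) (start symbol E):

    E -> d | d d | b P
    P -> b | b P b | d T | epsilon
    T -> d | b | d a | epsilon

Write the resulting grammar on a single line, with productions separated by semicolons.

E -> d | d d | b P | b; P -> b | b P b | b b | d T | d; T -> d | b | d a

The nullable symbols are {P, T}.
ε ∉ L(G), so no ε-production is kept.
Expand every rule over subsets of its nullable positions: E → b P gives b P | b. P → b P b gives b P b | b b. P → d T gives d T | d.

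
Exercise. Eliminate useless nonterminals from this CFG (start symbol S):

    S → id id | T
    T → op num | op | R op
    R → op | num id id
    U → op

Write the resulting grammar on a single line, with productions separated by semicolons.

Generating nonterminals: {R, S, T, U}.
Reachable from S after that: {R, S, T}.
Removed useless symbols: {U} and every production mentioning them.

S → id id | T; T → op num | op | R op; R → op | num id id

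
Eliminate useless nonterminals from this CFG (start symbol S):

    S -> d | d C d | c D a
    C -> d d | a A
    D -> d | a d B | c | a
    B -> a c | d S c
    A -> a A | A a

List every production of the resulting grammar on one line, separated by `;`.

S -> d | d C d | c D a; C -> d d; D -> d | a d B | c | a; B -> a c | d S c

Generating nonterminals: {B, C, D, S}.
Reachable from S after that: {B, C, D, S}.
Removed useless symbols: {A} and every production mentioning them.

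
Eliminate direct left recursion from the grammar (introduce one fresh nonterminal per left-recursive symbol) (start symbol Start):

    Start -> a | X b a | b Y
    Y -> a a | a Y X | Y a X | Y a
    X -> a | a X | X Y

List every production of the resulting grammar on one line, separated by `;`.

Directly left-recursive nonterminals: Y, X.
For Y: α = {a X, a}, β = {a a, a Y X}. Rewrite as Y → β Y1 and Y1 → α Y1 | ε.
For X: α = {Y}, β = {a, a X}. Rewrite as X → β X1 and X1 → α X1 | ε.

Start -> a | X b a | b Y; Y -> a a Y1 | a Y X Y1; X -> a X1 | a X X1; Y1 -> a X Y1 | a Y1 | ε; X1 -> Y X1 | ε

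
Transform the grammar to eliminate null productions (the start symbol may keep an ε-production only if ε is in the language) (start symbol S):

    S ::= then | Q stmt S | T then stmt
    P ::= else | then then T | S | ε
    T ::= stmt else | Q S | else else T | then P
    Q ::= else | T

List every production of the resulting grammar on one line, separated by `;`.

The nullable symbols are {P}.
ε ∉ L(G), so no ε-production is kept.
For each production, add variants omitting each subset of nullable occurrences: T → then P gives then P | then.

S ::= then | Q stmt S | T then stmt; P ::= else | then then T | S; T ::= stmt else | Q S | else else T | then P | then; Q ::= else | T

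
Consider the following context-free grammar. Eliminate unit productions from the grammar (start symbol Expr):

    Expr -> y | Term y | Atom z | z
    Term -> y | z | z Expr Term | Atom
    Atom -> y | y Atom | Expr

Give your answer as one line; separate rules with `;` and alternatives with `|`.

Unit pairs: Atom ⇒* {Expr}; Term ⇒* {Atom, Expr}.
Replace each nonterminal's rules with the union of the non-unit rules of every nonterminal it unit-derives.

Expr -> y | Term y | Atom z | z; Term -> y | z | z Expr Term | y Atom | Term y | Atom z; Atom -> y | y Atom | Term y | Atom z | z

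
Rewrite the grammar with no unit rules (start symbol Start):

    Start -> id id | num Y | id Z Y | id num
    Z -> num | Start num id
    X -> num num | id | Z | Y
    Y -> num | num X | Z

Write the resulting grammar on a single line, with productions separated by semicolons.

Unit pairs: X ⇒* {Y, Z}; Y ⇒* {Z}.
For each unit pair (A, B), copy every non-unit production of B to A, then drop all unit productions.

Start -> id id | num Y | id Z Y | id num; Z -> num | Start num id; X -> num | Start num id | num num | id | num X; Y -> num | Start num id | num X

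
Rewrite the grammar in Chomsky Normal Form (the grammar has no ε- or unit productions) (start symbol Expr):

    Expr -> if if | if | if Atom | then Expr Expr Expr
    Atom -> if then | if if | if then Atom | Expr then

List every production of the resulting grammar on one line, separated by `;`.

Expr -> X1 X1 | if | X1 Atom | X2 Y1; Atom -> X1 X2 | X1 X1 | X1 Y3 | Expr X2; X1 -> if; X2 -> then; Y1 -> Expr Y2; Y2 -> Expr Expr; Y3 -> X2 Atom

Introduce a nonterminal for each terminal appearing in a rule of length ≥ 2: X1 → if, X2 → then.
Binarize each right-hand side of length ≥ 3 by chaining fresh nonterminals (Y1, Y2, …): affected rules were Expr → X2 Expr Expr Expr; Atom → X1 X2 Atom.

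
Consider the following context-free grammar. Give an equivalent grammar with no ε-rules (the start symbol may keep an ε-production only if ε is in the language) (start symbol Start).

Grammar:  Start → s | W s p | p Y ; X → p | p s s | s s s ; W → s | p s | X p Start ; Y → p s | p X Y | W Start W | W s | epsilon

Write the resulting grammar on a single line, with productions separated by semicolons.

Nullable set = {Y}.
ε ∉ L(G), so no ε-production is kept.
Expand every rule over subsets of its nullable positions: Start → p Y gives p Y | p. Y → p X Y gives p X Y | p X.

Start → s | W s p | p Y | p; X → p | p s s | s s s; W → s | p s | X p Start; Y → p s | p X Y | p X | W Start W | W s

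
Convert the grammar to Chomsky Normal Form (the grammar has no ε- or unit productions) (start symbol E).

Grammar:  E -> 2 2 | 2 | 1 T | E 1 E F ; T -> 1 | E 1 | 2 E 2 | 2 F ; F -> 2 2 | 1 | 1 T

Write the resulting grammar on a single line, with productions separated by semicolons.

Introduce a nonterminal for each terminal appearing in a rule of length ≥ 2: X1 → 2, X2 → 1.
Binarize each right-hand side of length ≥ 3 by chaining fresh nonterminals (Y1, Y2, …): affected rules were E → E X2 E F; T → X1 E X1.

E -> X1 X1 | 2 | X2 T | E Y1; T -> 1 | E X2 | X1 Y3 | X1 F; F -> X1 X1 | 1 | X2 T; X1 -> 2; X2 -> 1; Y1 -> X2 Y2; Y2 -> E F; Y3 -> E X1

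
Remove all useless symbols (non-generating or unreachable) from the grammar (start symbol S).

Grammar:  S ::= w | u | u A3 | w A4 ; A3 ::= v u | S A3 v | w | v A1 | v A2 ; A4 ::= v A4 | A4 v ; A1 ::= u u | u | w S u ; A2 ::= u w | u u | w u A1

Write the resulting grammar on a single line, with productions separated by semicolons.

Generating nonterminals: {A1, A2, A3, S}.
Reachable from S after that: {A1, A2, A3, S}.
Removed useless symbols: {A4} and every production mentioning them.

S ::= w | u | u A3; A3 ::= v u | S A3 v | w | v A1 | v A2; A1 ::= u u | u | w S u; A2 ::= u w | u u | w u A1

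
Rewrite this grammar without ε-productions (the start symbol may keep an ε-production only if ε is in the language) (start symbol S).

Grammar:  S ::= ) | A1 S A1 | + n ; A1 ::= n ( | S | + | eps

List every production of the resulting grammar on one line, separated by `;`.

S ::= ) | A1 S A1 | A1 S | S A1 | + n; A1 ::= n ( | S | +

The nullable symbols are {A1}.
ε ∉ L(G), so no ε-production is kept.
For each production, add variants omitting each subset of nullable occurrences: S → A1 S A1 gives A1 S A1 | A1 S | S A1.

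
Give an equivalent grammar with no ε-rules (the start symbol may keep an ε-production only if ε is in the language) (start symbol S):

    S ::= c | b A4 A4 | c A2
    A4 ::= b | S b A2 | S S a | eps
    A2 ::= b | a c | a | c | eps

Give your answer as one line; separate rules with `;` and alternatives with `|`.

Nullable nonterminals: {A2, A4}.
ε ∉ L(G), so no ε-production is kept.
For each production, add variants omitting each subset of nullable occurrences: S → b A4 A4 gives b A4 A4 | b A4 | b. A4 → S b A2 gives S b A2 | S b.

S ::= c | b A4 A4 | b A4 | b | c A2; A4 ::= b | S b A2 | S b | S S a; A2 ::= b | a c | a | c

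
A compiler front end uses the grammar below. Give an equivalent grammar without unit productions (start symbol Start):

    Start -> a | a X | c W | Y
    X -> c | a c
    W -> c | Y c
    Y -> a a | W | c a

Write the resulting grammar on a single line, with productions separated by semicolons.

Start -> a | a X | c W | c | Y c | a a | c a; X -> c | a c; W -> c | Y c; Y -> c | Y c | a a | c a

Unit pairs: Start ⇒* {W, Y}; Y ⇒* {W}.
For each unit pair (A, B), copy every non-unit production of B to A, then drop all unit productions.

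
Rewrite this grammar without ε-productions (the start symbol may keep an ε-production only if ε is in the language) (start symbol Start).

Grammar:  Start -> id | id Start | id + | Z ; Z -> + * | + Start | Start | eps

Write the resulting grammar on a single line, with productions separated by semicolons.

Nullable nonterminals: {Start, Z}.
ε ∈ L(G) since Start is nullable, so keep Start → ε.
Add the nullable-subset variants: Z → + Start gives + Start | +.

Start -> id | id Start | id + | Z | eps; Z -> + * | + Start | + | Start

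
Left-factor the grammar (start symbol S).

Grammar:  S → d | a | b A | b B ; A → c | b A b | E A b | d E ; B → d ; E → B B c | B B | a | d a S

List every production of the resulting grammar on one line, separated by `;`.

S has alternatives sharing prefix 'b': factor to S → b S' with S' → A | B.
E has alternatives sharing prefix 'B B': factor to E → B B E' with E' → c | ε.

S → d | a | b S'; A → c | b A b | E A b | d E; B → d; E → a | d a S | B B E'; S' → A | B; E' → c | ε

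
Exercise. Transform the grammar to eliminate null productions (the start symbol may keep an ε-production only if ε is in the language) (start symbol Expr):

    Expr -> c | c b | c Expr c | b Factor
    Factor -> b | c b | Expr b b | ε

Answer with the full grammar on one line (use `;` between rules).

Expr -> c | c b | c Expr c | b Factor | b; Factor -> b | c b | Expr b b

Nullable nonterminals: {Factor}.
ε ∉ L(G), so no ε-production is kept.
Expand every rule over subsets of its nullable positions: Expr → b Factor gives b Factor | b.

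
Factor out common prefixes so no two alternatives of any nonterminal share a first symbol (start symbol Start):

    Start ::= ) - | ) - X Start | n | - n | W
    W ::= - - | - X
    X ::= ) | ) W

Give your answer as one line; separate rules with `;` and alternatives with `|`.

Start ::= n | - n | W | ) - Start1; W ::= - W1; X ::= ) X1; Start1 ::= ε | X Start; W1 ::= - | X; X1 ::= ε | W

Start has alternatives sharing prefix ') -': factor to Start → ) - Start1 with Start1 → ε | X Start.
W has alternatives sharing prefix '-': factor to W → - W1 with W1 → - | X.
X has alternatives sharing prefix ')': factor to X → ) X1 with X1 → ε | W.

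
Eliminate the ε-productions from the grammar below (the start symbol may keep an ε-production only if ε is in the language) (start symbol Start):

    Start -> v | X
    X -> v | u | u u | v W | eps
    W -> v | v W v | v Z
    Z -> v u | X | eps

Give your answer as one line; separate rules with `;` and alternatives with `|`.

Start -> v | X | ε; X -> v | u | u u | v W; W -> v | v W v | v Z; Z -> v u | X

Nullable nonterminals: {Start, X, Z}.
ε ∈ L(G) since Start is nullable, so keep Start → ε.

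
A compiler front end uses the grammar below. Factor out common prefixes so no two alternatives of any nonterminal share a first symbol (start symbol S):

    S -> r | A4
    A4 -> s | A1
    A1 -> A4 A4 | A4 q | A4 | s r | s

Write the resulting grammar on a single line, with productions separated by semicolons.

A1 has alternatives sharing prefix 'A4': factor to A1 → A4 A1' with A1' → A4 | q | ε.
A1 has alternatives sharing prefix 's': factor to A1 → s A1'' with A1'' → r | ε.

S -> r | A4; A4 -> s | A1; A1 -> A4 A1' | s A1''; A1' -> A4 | q | eps; A1'' -> r | eps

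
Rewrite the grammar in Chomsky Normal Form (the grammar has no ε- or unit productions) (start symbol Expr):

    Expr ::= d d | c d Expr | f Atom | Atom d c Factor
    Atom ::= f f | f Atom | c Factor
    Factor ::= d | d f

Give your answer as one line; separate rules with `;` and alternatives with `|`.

Expr ::= X1 X1 | X2 Y1 | X3 Atom | Atom Y2; Atom ::= X3 X3 | X3 Atom | X2 Factor; Factor ::= d | X1 X3; X1 ::= d; X2 ::= c; X3 ::= f; Y1 ::= X1 Expr; Y2 ::= X1 Y3; Y3 ::= X2 Factor

Introduce a nonterminal for each terminal appearing in a rule of length ≥ 2: X1 → d, X2 → c, X3 → f.
Binarize each right-hand side of length ≥ 3 by chaining fresh nonterminals (Y1, Y2, …): affected rules were Expr → X2 X1 Expr; Expr → Atom X1 X2 Factor.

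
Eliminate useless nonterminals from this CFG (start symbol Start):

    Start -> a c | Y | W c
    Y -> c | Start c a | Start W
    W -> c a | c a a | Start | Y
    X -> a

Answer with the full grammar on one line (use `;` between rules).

Generating nonterminals: {Start, W, X, Y}.
Reachable from Start after that: {Start, W, Y}.
Removed useless symbols: {X} and every production mentioning them.

Start -> a c | Y | W c; Y -> c | Start c a | Start W; W -> c a | c a a | Start | Y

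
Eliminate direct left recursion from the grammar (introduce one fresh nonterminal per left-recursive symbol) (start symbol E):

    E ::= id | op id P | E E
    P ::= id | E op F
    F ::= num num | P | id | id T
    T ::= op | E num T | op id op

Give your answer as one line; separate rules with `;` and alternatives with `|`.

Directly left-recursive nonterminal: E.
For E: α = {E}, β = {id, op id P}. Rewrite as E → β E' and E' → α E' | ε.

E ::= id E' | op id P E'; P ::= id | E op F; F ::= num num | P | id | id T; T ::= op | E num T | op id op; E' ::= E E' | ε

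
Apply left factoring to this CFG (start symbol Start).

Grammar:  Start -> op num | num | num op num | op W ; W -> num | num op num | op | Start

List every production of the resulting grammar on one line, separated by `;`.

Start has alternatives sharing prefix 'op': factor to Start → op Start1 with Start1 → num | W.
Start has alternatives sharing prefix 'num': factor to Start → num Start2 with Start2 → ε | op num.
W has alternatives sharing prefix 'num': factor to W → num W1 with W1 → ε | op num.

Start -> op Start1 | num Start2; W -> op | Start | num W1; Start1 -> num | W; Start2 -> epsilon | op num; W1 -> epsilon | op num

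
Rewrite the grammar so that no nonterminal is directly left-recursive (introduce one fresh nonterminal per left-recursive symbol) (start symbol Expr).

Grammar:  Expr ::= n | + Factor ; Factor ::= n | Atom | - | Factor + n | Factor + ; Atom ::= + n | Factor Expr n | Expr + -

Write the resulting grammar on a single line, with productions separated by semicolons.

Directly left-recursive nonterminal: Factor.
For Factor: α = {+ n, +}, β = {n, Atom, -}. Rewrite as Factor → β Factor1 and Factor1 → α Factor1 | ε.

Expr ::= n | + Factor; Factor ::= n Factor1 | Atom Factor1 | - Factor1; Atom ::= + n | Factor Expr n | Expr + -; Factor1 ::= + n Factor1 | + Factor1 | epsilon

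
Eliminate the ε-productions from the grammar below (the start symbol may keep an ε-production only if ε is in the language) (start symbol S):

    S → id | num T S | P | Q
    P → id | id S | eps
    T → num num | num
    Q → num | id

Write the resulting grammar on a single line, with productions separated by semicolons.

S → id | num T S | num T | P | Q | eps; P → id | id S; T → num num | num; Q → num | id

Nullable nonterminals: {P, S}.
ε ∈ L(G) since S is nullable, so keep S → ε.
Expand every rule over subsets of its nullable positions: S → num T S gives num T S | num T.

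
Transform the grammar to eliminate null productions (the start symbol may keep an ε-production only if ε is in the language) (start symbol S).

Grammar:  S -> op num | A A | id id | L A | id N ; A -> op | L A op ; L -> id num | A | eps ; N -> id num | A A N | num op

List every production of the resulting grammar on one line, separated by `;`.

S -> op num | A A | id id | L A | A | id N; A -> op | L A op | A op; L -> id num | A; N -> id num | A A N | num op

Nullable nonterminals: {L}.
ε ∉ L(G), so no ε-production is kept.
Expand every rule over subsets of its nullable positions: S → L A gives L A | A. A → L A op gives L A op | A op.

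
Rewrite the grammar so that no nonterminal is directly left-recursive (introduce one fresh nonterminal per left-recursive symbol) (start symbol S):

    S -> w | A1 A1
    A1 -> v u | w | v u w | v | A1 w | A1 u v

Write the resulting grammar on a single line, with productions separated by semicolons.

S -> w | A1 A1; A1 -> v u A1' | w A1' | v u w A1' | v A1'; A1' -> w A1' | u v A1' | ε

Directly left-recursive nonterminal: A1.
For A1: α = {w, u v}, β = {v u, w, v u w, v}. Rewrite as A1 → β A1' and A1' → α A1' | ε.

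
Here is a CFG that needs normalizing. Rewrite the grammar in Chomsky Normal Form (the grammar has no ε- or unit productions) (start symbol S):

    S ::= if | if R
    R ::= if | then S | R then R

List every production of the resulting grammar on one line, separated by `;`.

Introduce a nonterminal for each terminal appearing in a rule of length ≥ 2: X1 → if, X2 → then.
Binarize each right-hand side of length ≥ 3 by chaining fresh nonterminals (Y1, Y2, …): affected rules were R → R X2 R.

S ::= if | X1 R; R ::= if | X2 S | R Y1; X1 ::= if; X2 ::= then; Y1 ::= X2 R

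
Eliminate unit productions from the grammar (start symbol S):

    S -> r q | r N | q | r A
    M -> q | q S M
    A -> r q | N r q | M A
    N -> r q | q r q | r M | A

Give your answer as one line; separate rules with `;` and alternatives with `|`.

S -> r q | r N | q | r A; M -> q | q S M; A -> r q | N r q | M A; N -> r q | q r q | r M | N r q | M A

Unit pairs: N ⇒* {A}.
For each unit pair (A, B), copy every non-unit production of B to A, then drop all unit productions.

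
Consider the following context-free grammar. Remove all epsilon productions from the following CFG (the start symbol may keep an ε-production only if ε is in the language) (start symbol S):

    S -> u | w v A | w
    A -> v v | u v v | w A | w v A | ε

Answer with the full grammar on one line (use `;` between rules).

The nullable symbols are {A}.
ε ∉ L(G), so no ε-production is kept.
Expand every rule over subsets of its nullable positions: S → w v A gives w v A | w v. A → w A gives w A | w. A → w v A gives w v A | w v.

S -> u | w v A | w v | w; A -> v v | u v v | w A | w | w v A | w v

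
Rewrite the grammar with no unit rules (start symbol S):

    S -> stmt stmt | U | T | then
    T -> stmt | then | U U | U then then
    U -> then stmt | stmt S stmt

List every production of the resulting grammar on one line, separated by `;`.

Unit pairs: S ⇒* {T, U}.
For each unit pair (A, B), copy every non-unit production of B to A, then drop all unit productions.

S -> then stmt | stmt S stmt | stmt stmt | then | stmt | U U | U then then; T -> stmt | then | U U | U then then; U -> then stmt | stmt S stmt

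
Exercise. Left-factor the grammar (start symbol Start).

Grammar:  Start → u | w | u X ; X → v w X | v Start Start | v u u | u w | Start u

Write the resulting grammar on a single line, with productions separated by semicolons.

Start has alternatives sharing prefix 'u': factor to Start → u Start1 with Start1 → ε | X.
X has alternatives sharing prefix 'v': factor to X → v X1 with X1 → w X | Start Start | u u.

Start → w | u Start1; X → u w | Start u | v X1; Start1 → ε | X; X1 → w X | Start Start | u u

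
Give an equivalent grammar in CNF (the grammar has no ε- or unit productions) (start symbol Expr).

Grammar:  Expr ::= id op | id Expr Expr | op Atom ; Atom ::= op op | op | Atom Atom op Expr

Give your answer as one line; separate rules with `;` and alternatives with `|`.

Introduce a nonterminal for each terminal appearing in a rule of length ≥ 2: X1 → id, X2 → op.
Binarize each right-hand side of length ≥ 3 by chaining fresh nonterminals (Y1, Y2, …): affected rules were Expr → X1 Expr Expr; Atom → Atom Atom X2 Expr.

Expr ::= X1 X2 | X1 Y1 | X2 Atom; Atom ::= X2 X2 | op | Atom Y2; X1 ::= id; X2 ::= op; Y1 ::= Expr Expr; Y2 ::= Atom Y3; Y3 ::= X2 Expr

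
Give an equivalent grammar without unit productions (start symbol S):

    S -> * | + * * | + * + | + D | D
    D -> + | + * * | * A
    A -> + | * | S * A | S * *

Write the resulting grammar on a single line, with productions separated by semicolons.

Unit pairs: S ⇒* {D}.
For every A with A ⇒* B via unit rules, add B's non-unit alternatives to A; then delete every rule of the form X → Y.

S -> + | + * * | * A | * | + * + | + D; D -> + | + * * | * A; A -> + | * | S * A | S * *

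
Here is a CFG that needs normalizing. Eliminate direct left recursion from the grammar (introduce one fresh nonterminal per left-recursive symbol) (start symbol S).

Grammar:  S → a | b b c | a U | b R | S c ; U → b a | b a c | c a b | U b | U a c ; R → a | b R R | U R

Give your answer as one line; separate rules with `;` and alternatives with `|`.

S, U are directly left-recursive.
For S: α = {c}, β = {a, b b c, a U, b R}. Rewrite as S → β S' and S' → α S' | ε.
For U: α = {b, a c}, β = {b a, b a c, c a b}. Rewrite as U → β U' and U' → α U' | ε.

S → a S' | b b c S' | a U S' | b R S'; U → b a U' | b a c U' | c a b U'; R → a | b R R | U R; S' → c S' | epsilon; U' → b U' | a c U' | epsilon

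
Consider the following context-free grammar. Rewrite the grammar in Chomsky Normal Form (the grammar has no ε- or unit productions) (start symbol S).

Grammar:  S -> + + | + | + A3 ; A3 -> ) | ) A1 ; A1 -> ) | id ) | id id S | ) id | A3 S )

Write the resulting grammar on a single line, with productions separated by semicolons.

Introduce a nonterminal for each terminal appearing in a rule of length ≥ 2: X1 → +, X2 → ), X3 → id.
Binarize each right-hand side of length ≥ 3 by chaining fresh nonterminals (Y1, Y2, …): affected rules were A1 → X3 X3 S; A1 → A3 S X2.

S -> X1 X1 | + | X1 A3; A3 -> ) | X2 A1; A1 -> ) | X3 X2 | X3 Y1 | X2 X3 | A3 Y2; X1 -> +; X2 -> ); X3 -> id; Y1 -> X3 S; Y2 -> S X2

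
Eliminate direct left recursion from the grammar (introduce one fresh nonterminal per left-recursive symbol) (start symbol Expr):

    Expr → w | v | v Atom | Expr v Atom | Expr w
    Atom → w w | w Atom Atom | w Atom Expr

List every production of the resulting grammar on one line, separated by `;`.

Directly left-recursive nonterminal: Expr.
For Expr: α = {v Atom, w}, β = {w, v, v Atom}. Rewrite as Expr → β Expr1 and Expr1 → α Expr1 | ε.

Expr → w Expr1 | v Expr1 | v Atom Expr1; Atom → w w | w Atom Atom | w Atom Expr; Expr1 → v Atom Expr1 | w Expr1 | ε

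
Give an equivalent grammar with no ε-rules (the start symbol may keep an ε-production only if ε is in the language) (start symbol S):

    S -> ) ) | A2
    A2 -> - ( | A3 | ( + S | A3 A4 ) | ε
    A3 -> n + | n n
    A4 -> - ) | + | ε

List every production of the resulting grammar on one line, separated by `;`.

S -> ) ) | A2 | ε; A2 -> - ( | A3 | ( + S | ( + | A3 A4 ) | A3 ); A3 -> n + | n n; A4 -> - ) | +

The nullable symbols are {A2, A4, S}.
ε ∈ L(G) since S is nullable, so keep S → ε.
Add the nullable-subset variants: A2 → ( + S gives ( + S | ( +. A2 → A3 A4 ) gives A3 A4 ) | A3 ).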